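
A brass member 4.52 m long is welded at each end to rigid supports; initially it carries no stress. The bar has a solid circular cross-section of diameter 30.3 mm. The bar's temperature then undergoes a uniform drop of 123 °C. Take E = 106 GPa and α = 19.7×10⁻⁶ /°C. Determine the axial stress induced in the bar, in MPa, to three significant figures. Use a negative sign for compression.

257 MPa

Free thermal expansion αLΔT = 19.7e-6 · 4520 · -123 = -10.95 mm.
The walls impose strain ε = −(-10.95)/4520 = 2.4231e-03; σ = Eε = 106000 · 2.4231e-03 = 256.8 MPa.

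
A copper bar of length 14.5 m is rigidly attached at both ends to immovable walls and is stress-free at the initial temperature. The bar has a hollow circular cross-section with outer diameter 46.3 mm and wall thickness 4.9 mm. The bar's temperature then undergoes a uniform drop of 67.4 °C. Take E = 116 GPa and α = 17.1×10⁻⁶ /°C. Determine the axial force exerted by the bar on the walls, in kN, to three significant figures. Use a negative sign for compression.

85.2 kN

Free thermal expansion αLΔT = 17.1e-6 · 14500 · -67.4 = -16.71 mm.
The walls impose strain ε = −(-16.71)/14500 = 1.1525e-03; σ = Eε = 116000 · 1.1525e-03 = 133.7 MPa.
Wall reaction R = σ·A = 133.7·637.3 = 85200 N = 85.2 kN.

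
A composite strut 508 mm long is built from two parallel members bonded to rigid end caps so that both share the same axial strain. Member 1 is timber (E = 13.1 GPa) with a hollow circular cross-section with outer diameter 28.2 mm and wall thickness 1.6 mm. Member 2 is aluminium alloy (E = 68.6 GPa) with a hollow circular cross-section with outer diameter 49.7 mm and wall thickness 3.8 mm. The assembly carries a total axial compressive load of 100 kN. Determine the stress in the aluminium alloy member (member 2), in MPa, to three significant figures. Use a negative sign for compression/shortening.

A_1 = 133.7 mm².
A_2 = 548 mm².
Equal strain + equilibrium ⇒ each member carries load in proportion to AE: A₁E₁ = 1752000 N, A₂E₂ = 37590000 N, ΣAE = 39340000 N.
σ₂ = P·E₂/ΣAE = -100000·68600/39340000 = -174.4 MPa.

-174 MPa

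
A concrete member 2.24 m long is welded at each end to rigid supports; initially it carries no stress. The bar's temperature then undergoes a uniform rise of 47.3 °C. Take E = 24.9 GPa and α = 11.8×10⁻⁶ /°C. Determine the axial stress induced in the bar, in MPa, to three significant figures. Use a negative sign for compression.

Free thermal expansion αLΔT = 11.8e-6 · 2240 · 47.3 = 1.25 mm.
The walls impose strain ε = −(1.25)/2240 = -5.5814e-04; σ = Eε = 24900 · -5.5814e-04 = -13.9 MPa.

-13.9 MPa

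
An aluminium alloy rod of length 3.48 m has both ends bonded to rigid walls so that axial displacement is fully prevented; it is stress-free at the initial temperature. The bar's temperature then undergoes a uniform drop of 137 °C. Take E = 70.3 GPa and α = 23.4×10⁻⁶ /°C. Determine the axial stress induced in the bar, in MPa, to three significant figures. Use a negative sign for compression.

225 MPa

Free thermal expansion αLΔT = 23.4e-6 · 3480 · -137 = -11.16 mm.
The walls impose strain ε = −(-11.16)/3480 = 3.2058e-03; σ = Eε = 70300 · 3.2058e-03 = 225.4 MPa.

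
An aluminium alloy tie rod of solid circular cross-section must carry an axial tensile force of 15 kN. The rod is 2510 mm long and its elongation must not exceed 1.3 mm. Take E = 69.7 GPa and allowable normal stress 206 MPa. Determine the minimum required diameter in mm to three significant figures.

Required area A ≥ P/σ_allow = 15000/206 = 72.82 mm².
For a solid circular section, d ≥ √(4A/π) = 9.629 mm.
Elongation limit: A ≥ PL/(Eδ_allow) = 15000·2510/(69700·1.3) = 415.5 mm² ⇒ d ≥ 23 mm.
The elongation limit governs.

23.0 mm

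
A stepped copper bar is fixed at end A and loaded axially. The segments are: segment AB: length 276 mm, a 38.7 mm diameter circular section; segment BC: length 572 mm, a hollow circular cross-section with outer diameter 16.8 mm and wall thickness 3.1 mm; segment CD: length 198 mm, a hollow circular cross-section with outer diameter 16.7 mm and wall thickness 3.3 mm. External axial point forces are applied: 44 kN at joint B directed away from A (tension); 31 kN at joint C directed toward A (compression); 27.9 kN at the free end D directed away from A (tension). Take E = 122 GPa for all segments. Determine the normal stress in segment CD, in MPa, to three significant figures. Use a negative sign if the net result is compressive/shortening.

201 MPa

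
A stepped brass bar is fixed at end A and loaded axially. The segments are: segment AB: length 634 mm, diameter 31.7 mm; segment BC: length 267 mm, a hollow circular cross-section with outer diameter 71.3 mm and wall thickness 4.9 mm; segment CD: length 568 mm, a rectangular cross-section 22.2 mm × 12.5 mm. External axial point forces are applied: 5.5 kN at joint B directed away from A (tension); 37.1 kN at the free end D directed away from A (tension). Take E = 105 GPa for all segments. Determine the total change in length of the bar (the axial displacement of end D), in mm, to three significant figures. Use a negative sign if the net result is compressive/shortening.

1.14 mm

Internal axial forces (sectioning from the free end, tension +): N_CD = 37.1 kN, N_BC = 37.1 kN, N_AB = 42.6 kN.
A_AB = 789.2 mm².
A_BC = 1022 mm².
A_CD = 277.5 mm².
δ_AB = 42600·634/(789.2·105000) = 0.3259 mm
δ_BC = 37100·267/(1022·105000) = 0.0923 mm
δ_CD = 37100·568/(277.5·105000) = 0.7232 mm
δ = Σδ_i = 1.141 mm.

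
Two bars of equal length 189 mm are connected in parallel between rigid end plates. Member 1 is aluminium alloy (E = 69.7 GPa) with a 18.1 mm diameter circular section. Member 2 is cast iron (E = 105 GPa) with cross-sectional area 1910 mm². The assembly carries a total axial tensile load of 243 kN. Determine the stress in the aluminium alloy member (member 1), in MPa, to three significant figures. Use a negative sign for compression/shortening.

A_1 = 257.3 mm².
Equal strain + equilibrium ⇒ each member carries load in proportion to AE: A₁E₁ = 17930000 N, A₂E₂ = 200600000 N, ΣAE = 218500000 N.
σ₁ = P·E₁/ΣAE = 243000·69700/218500000 = 77.52 MPa.

77.5 MPa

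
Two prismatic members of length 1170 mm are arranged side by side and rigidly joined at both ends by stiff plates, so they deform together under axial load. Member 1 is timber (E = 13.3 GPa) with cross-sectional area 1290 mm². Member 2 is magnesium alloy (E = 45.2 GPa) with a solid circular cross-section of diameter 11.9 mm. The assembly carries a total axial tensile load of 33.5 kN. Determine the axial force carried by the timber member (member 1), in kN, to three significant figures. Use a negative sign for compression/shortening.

25.9 kN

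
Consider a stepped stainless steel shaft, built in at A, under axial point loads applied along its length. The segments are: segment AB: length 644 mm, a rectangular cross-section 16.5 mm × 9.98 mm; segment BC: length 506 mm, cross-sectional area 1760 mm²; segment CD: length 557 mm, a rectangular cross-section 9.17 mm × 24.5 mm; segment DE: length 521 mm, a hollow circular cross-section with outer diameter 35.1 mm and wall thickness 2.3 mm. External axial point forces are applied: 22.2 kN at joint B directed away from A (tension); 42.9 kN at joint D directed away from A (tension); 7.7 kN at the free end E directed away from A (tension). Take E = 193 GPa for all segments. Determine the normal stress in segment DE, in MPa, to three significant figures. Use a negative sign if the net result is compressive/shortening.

Internal axial forces (sectioning from the free end, tension +): N_DE = 7.7 kN, N_CD = 50.6 kN, N_BC = 50.6 kN, N_AB = 72.8 kN.
A_DE = 237 mm².
σ_DE = N_DE/A_DE = 7700/237 = 32.49 MPa.

32.5 MPa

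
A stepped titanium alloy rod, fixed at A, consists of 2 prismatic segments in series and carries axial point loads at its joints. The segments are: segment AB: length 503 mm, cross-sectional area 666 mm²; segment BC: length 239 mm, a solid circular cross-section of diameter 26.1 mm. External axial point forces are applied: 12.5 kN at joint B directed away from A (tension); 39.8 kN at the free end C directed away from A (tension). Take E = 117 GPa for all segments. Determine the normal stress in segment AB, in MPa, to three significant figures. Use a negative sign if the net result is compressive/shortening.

78.5 MPa

Internal axial forces (sectioning from the free end, tension +): N_BC = 39.8 kN, N_AB = 52.3 kN.
σ_AB = N_AB/A_AB = 52300/666 = 78.53 MPa.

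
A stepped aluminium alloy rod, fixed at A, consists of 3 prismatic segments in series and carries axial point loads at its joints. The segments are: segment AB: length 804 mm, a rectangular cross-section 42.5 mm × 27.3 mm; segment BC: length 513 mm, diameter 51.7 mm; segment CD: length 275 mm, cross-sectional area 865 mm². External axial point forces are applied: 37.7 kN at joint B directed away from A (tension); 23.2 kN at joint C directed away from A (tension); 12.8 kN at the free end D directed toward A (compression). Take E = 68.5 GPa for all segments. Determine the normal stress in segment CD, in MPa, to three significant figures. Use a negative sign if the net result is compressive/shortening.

-14.8 MPa

Internal axial forces (sectioning from the free end, tension +): N_CD = -12.8 kN, N_BC = 10.4 kN, N_AB = 48.1 kN.
σ_CD = N_CD/A_CD = -12800/865 = -14.8 MPa.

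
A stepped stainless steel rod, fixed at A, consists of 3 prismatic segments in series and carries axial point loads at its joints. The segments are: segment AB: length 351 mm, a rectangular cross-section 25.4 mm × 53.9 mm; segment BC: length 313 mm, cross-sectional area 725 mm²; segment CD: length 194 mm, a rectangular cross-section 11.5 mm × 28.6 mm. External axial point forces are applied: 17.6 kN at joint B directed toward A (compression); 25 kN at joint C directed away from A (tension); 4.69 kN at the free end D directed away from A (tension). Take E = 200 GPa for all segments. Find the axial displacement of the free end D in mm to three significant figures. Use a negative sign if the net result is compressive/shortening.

0.0934 mm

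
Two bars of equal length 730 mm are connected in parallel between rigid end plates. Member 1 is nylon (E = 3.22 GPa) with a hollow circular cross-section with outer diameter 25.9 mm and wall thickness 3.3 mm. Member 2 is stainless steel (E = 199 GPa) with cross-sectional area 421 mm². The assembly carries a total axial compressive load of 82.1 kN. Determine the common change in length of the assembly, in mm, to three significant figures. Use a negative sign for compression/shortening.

-0.709 mm

A_1 = 234.3 mm².
Equal strain + equilibrium ⇒ each member carries load in proportion to AE: A₁E₁ = 754400 N, A₂E₂ = 83780000 N, ΣAE = 84530000 N.
δ = PL/ΣAE = -82100·730/84530000 = -0.709 mm.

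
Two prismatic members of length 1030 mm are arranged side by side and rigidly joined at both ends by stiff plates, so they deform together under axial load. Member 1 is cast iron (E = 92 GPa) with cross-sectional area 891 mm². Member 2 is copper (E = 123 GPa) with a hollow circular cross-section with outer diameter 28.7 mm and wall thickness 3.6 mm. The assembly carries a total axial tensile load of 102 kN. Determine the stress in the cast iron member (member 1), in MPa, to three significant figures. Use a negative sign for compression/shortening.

80.3 MPa

A_2 = 283.9 mm².
Equal strain + equilibrium ⇒ each member carries load in proportion to AE: A₁E₁ = 81970000 N, A₂E₂ = 34920000 N, ΣAE = 116900000 N.
σ₁ = P·E₁/ΣAE = 102000·92000/116900000 = 80.28 MPa.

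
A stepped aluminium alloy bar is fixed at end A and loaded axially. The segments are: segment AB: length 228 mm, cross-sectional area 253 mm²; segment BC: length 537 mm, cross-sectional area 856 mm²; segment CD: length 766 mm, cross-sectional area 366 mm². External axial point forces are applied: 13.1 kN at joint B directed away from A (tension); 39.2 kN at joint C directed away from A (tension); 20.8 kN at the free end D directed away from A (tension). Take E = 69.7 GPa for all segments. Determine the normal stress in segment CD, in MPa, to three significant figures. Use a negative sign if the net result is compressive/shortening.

56.8 MPa

Internal axial forces (sectioning from the free end, tension +): N_CD = 20.8 kN, N_BC = 60 kN, N_AB = 73.1 kN.
σ_CD = N_CD/A_CD = 20800/366 = 56.83 MPa.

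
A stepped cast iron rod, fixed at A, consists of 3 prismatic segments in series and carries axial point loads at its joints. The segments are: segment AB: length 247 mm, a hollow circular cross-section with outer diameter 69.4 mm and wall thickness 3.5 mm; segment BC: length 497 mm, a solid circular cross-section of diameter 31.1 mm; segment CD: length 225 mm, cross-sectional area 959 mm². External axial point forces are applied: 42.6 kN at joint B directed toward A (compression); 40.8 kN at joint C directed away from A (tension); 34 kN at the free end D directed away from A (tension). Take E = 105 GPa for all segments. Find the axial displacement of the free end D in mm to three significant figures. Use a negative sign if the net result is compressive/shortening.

0.647 mm

Internal axial forces (sectioning from the free end, tension +): N_CD = 34 kN, N_BC = 74.8 kN, N_AB = 32.2 kN.
A_AB = 724.6 mm².
A_BC = 759.6 mm².
δ_AB = 32200·247/(724.6·105000) = 0.1045 mm
δ_BC = 74800·497/(759.6·105000) = 0.4661 mm
δ_CD = 34000·225/(959·105000) = 0.07597 mm
δ = Σδ_i = 0.6466 mm.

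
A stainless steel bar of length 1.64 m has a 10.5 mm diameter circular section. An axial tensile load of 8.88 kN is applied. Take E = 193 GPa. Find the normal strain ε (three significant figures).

5.31e-04

A = 86.59 mm².
σ = N/A = 102.6 MPa; ε = σ/E = 102.6/193000 = 5.314e-04.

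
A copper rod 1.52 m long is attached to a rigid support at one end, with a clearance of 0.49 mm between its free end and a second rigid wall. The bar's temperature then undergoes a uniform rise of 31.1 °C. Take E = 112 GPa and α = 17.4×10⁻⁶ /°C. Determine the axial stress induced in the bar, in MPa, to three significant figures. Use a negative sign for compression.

-24.5 MPa

Free thermal expansion αLΔT = 17.4e-6 · 1520 · 31.1 = 0.8225 mm.
The walls engage after the gap closes; constrained expansion = 0.8225 − 0.49 = 0.3325 mm.
The walls impose strain ε = −(0.3325)/1520 = -2.1877e-04; σ = Eε = 112000 · -2.1877e-04 = -24.5 MPa.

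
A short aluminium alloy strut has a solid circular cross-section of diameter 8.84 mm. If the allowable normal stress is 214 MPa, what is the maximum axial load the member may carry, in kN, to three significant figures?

A = 61.38 mm².
P_max = σ_allow · A = 214 · 61.38 = 13130 N = 13.13 kN.

13.1 kN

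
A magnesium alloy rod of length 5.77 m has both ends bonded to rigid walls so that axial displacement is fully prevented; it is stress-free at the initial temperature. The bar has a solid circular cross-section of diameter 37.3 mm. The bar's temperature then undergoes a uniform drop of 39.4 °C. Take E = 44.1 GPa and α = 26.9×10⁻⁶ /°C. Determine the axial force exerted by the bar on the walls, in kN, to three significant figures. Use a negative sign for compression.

Free thermal expansion αLΔT = 26.9e-6 · 5770 · -39.4 = -6.115 mm.
The walls impose strain ε = −(-6.115)/5770 = 1.0599e-03; σ = Eε = 44100 · 1.0599e-03 = 46.74 MPa.
Wall reaction R = σ·A = 46.74·1093 = 51070 N = 51.07 kN.

51.1 kN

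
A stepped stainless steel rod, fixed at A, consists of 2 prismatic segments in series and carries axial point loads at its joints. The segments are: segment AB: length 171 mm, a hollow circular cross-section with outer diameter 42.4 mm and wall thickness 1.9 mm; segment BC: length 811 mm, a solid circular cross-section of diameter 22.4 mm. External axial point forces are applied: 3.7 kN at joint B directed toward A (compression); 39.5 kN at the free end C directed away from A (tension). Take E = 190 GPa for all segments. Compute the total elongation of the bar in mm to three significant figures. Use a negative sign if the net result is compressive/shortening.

Internal axial forces (sectioning from the free end, tension +): N_BC = 39.5 kN, N_AB = 35.8 kN.
A_AB = 241.7 mm².
A_BC = 394.1 mm².
δ_AB = 35800·171/(241.7·190000) = 0.1333 mm
δ_BC = 39500·811/(394.1·190000) = 0.4278 mm
δ = Σδ_i = 0.5611 mm.

0.561 mm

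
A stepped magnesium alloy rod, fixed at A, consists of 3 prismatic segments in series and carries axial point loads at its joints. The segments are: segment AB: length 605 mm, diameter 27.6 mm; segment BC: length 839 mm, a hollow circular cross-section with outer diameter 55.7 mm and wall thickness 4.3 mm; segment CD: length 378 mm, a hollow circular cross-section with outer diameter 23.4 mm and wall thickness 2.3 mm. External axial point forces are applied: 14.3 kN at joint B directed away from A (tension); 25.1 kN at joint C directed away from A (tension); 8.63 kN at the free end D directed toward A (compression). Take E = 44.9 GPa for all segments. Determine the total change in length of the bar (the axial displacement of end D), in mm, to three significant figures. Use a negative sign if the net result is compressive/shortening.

Internal axial forces (sectioning from the free end, tension +): N_CD = -8.63 kN, N_BC = 16.47 kN, N_AB = 30.77 kN.
A_AB = 598.3 mm².
A_BC = 694.4 mm².
A_CD = 152.5 mm².
δ_AB = 30770·605/(598.3·44900) = 0.693 mm
δ_BC = 16470·839/(694.4·44900) = 0.4432 mm
δ_CD = -8630·378/(152.5·44900) = -0.4765 mm
δ = Σδ_i = 0.6597 mm.

0.660 mm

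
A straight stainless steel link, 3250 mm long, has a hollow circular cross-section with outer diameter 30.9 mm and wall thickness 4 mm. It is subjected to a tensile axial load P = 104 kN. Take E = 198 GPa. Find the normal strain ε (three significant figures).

0.00155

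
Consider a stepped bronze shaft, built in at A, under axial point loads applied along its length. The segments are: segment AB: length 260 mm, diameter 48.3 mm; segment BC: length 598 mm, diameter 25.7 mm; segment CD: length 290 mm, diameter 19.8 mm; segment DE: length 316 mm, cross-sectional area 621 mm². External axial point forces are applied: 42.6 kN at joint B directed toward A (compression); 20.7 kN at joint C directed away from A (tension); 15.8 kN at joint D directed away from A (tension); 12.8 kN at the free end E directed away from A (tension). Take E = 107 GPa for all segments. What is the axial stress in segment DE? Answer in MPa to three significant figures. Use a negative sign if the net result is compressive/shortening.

Internal axial forces (sectioning from the free end, tension +): N_DE = 12.8 kN, N_CD = 28.6 kN, N_BC = 49.3 kN, N_AB = 6.7 kN.
σ_DE = N_DE/A_DE = 12800/621 = 20.61 MPa.

20.6 MPa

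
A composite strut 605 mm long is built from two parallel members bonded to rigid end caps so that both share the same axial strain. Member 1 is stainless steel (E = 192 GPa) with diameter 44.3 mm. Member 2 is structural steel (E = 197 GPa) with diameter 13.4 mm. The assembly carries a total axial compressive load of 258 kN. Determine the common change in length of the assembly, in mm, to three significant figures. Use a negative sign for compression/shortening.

A_1 = 1541 mm².
A_2 = 141 mm².
Equal strain + equilibrium ⇒ each member carries load in proportion to AE: A₁E₁ = 295900000 N, A₂E₂ = 27780000 N, ΣAE = 323700000 N.
δ = PL/ΣAE = -258000·605/323700000 = -0.4822 mm.

-0.482 mm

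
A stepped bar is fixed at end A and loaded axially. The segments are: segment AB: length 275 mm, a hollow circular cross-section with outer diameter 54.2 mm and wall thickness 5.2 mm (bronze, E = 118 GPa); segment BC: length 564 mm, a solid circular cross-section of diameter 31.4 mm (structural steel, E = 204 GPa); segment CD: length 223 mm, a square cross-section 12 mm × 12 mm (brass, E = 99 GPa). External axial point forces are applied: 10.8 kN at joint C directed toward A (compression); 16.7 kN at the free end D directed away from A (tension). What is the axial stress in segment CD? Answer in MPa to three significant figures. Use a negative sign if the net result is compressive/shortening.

Internal axial forces (sectioning from the free end, tension +): N_CD = 16.7 kN, N_BC = 5.9 kN, N_AB = 5.9 kN.
A_CD = 144 mm².
σ_CD = N_CD/A_CD = 16700/144 = 116 MPa.

116 MPa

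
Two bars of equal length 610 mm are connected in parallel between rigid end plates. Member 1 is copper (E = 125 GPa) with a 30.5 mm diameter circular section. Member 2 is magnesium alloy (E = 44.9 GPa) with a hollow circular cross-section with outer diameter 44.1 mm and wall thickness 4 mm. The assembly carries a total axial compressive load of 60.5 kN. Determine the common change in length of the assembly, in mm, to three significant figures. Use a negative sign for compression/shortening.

A_1 = 730.6 mm².
A_2 = 503.9 mm².
Equal strain + equilibrium ⇒ each member carries load in proportion to AE: A₁E₁ = 91330000 N, A₂E₂ = 22630000 N, ΣAE = 114000000 N.
δ = PL/ΣAE = -60500·610/114000000 = -0.3239 mm.

-0.324 mm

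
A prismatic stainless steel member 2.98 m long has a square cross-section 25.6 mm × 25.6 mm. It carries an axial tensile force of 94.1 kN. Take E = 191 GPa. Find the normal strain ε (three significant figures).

7.52e-04

A = 655.4 mm².
σ = N/A = 143.6 MPa; ε = σ/E = 143.6/191000 = 7.518e-04.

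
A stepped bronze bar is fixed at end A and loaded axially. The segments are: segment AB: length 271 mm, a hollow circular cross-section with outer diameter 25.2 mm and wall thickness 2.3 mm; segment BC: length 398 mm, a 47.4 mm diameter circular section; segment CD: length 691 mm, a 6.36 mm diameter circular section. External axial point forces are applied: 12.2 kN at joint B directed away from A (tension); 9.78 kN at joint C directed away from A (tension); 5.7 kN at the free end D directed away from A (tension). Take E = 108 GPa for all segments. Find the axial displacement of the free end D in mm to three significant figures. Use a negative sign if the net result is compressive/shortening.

1.60 mm

Internal axial forces (sectioning from the free end, tension +): N_CD = 5.7 kN, N_BC = 15.48 kN, N_AB = 27.68 kN.
A_AB = 165.5 mm².
A_BC = 1765 mm².
A_CD = 31.77 mm².
δ_AB = 27680·271/(165.5·108000) = 0.4198 mm
δ_BC = 15480·398/(1765·108000) = 0.03233 mm
δ_CD = 5700·691/(31.77·108000) = 1.148 mm
δ = Σδ_i = 1.6 mm.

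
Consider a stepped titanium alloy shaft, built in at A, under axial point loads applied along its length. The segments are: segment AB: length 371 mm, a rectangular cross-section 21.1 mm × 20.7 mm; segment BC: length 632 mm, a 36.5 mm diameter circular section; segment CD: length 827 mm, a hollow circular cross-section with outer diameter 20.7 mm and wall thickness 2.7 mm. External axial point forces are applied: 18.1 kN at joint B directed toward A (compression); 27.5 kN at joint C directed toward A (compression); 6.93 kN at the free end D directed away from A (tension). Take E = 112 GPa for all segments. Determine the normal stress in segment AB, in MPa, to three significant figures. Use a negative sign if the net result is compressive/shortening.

Internal axial forces (sectioning from the free end, tension +): N_CD = 6.93 kN, N_BC = -20.57 kN, N_AB = -38.67 kN.
A_AB = 436.8 mm².
σ_AB = N_AB/A_AB = -38670/436.8 = -88.54 MPa.

-88.5 MPa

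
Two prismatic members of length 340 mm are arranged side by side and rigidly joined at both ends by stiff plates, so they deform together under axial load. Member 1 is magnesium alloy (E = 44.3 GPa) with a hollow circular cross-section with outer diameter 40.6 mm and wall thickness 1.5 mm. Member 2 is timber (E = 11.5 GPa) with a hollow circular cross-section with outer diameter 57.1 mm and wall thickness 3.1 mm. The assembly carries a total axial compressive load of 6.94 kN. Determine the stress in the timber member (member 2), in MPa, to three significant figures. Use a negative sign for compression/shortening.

A_1 = 184.3 mm².
A_2 = 525.9 mm².
Equal strain + equilibrium ⇒ each member carries load in proportion to AE: A₁E₁ = 8162000 N, A₂E₂ = 6048000 N, ΣAE = 14210000 N.
σ₂ = P·E₂/ΣAE = -6940·11500/14210000 = -5.616 MPa.

-5.62 MPa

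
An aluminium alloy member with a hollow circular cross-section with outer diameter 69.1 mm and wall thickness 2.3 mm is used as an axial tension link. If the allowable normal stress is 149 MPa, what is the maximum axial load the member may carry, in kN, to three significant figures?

71.9 kN

A = 482.7 mm².
P_max = σ_allow · A = 149 · 482.7 = 71920 N = 71.92 kN.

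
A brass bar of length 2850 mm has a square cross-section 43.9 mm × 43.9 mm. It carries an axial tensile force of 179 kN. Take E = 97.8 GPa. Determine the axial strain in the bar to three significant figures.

9.50e-04

A = 1927 mm².
σ = N/A = 92.88 MPa; ε = σ/E = 92.88/97800 = 9.497e-04.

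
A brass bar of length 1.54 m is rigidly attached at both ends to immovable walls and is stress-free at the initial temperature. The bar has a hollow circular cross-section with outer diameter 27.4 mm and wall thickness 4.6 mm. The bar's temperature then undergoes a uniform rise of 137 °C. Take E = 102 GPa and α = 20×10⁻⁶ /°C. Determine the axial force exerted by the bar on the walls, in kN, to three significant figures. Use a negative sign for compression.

-92.1 kN

Free thermal expansion αLΔT = 20e-6 · 1540 · 137 = 4.22 mm.
The walls impose strain ε = −(4.22)/1540 = -2.7400e-03; σ = Eε = 102000 · -2.7400e-03 = -279.5 MPa.
Wall reaction R = σ·A = -279.5·329.5 = -92090 N = -92.09 kN.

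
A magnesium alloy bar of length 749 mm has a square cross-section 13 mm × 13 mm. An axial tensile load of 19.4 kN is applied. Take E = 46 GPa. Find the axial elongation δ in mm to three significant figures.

1.87 mm

A = 169 mm².
δ_mech = NL/(AE) = 19400·749/(169·46000) = 1.869 mm.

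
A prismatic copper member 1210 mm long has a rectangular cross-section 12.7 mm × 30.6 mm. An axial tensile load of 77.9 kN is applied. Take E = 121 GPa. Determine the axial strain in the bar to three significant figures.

A = 388.6 mm².
σ = N/A = 200.5 MPa; ε = σ/E = 200.5/121000 = 1.657e-03.

0.00166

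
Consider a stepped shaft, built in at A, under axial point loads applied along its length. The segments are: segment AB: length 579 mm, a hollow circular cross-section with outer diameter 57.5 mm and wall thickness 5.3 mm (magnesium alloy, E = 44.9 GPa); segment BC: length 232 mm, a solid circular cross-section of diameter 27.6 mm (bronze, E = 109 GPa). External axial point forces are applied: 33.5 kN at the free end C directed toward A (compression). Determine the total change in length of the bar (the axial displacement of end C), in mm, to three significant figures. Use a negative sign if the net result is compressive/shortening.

Internal axial forces (sectioning from the free end, tension +): N_BC = -33.5 kN, N_AB = -33.5 kN.
A_AB = 869.2 mm².
A_BC = 598.3 mm².
δ_AB = -33500·579/(869.2·44900) = -0.497 mm
δ_BC = -33500·232/(598.3·109000) = -0.1192 mm
δ = Σδ_i = -0.6162 mm.

-0.616 mm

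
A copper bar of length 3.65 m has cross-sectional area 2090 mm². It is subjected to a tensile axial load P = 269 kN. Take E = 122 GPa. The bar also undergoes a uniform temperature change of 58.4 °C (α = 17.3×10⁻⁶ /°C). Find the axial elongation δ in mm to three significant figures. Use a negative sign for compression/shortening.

δ_mech = NL/(AE) = 269000·3650/(2090·122000) = 3.851 mm.
δ_thermal = αLΔT = 17.3e-6·3650·58.4 = 3.688 mm.
δ = δ_mech + δ_thermal = 7.538 mm.

7.54 mm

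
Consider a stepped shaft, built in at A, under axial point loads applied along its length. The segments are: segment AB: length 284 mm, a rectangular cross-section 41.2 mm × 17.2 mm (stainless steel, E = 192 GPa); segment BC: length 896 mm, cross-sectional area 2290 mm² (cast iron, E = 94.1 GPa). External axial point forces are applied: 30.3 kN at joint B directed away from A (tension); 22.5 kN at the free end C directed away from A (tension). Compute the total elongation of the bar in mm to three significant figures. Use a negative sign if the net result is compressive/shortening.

Internal axial forces (sectioning from the free end, tension +): N_BC = 22.5 kN, N_AB = 52.8 kN.
A_AB = 708.6 mm².
δ_AB = 52800·284/(708.6·192000) = 0.1102 mm
δ_BC = 22500·896/(2290·94100) = 0.09355 mm
δ = Σδ_i = 0.2038 mm.

0.204 mm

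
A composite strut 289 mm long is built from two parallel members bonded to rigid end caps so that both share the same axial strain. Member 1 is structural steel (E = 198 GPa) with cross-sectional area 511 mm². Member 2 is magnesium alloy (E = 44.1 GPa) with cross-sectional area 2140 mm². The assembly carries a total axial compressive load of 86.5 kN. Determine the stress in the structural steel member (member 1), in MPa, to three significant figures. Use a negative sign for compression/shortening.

-87.6 MPa

Equal strain + equilibrium ⇒ each member carries load in proportion to AE: A₁E₁ = 101200000 N, A₂E₂ = 94370000 N, ΣAE = 195600000 N.
σ₁ = P·E₁/ΣAE = -86500·198000/195600000 = -87.58 MPa.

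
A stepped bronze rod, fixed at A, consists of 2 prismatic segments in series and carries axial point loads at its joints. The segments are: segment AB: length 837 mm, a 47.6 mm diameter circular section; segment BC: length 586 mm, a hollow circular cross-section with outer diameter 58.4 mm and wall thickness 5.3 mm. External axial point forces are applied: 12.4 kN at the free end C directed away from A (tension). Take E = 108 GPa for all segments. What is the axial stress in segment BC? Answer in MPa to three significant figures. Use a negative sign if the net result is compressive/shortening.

Internal axial forces (sectioning from the free end, tension +): N_BC = 12.4 kN, N_AB = 12.4 kN.
A_BC = 884.1 mm².
σ_BC = N_BC/A_BC = 12400/884.1 = 14.02 MPa.

14.0 MPa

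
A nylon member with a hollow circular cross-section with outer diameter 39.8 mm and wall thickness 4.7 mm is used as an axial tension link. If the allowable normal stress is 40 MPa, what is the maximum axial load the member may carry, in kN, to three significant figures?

A = 518.3 mm².
P_max = σ_allow · A = 40 · 518.3 = 20730 N = 20.73 kN.

20.7 kN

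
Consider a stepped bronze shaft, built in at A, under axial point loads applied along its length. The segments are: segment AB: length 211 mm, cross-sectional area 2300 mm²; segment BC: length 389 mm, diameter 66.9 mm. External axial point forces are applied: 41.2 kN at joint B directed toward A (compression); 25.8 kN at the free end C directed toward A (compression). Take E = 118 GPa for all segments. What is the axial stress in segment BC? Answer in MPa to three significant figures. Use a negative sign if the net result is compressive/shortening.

Internal axial forces (sectioning from the free end, tension +): N_BC = -25.8 kN, N_AB = -67 kN.
A_BC = 3515 mm².
σ_BC = N_BC/A_BC = -25800/3515 = -7.34 MPa.

-7.34 MPa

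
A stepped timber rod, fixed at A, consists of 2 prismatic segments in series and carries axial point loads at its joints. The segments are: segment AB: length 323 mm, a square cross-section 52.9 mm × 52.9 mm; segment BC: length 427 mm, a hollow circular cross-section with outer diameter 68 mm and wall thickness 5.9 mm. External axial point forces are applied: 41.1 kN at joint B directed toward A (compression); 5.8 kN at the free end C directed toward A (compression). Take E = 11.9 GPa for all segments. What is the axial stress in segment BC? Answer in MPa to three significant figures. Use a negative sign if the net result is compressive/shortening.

Internal axial forces (sectioning from the free end, tension +): N_BC = -5.8 kN, N_AB = -46.9 kN.
A_BC = 1151 mm².
σ_BC = N_BC/A_BC = -5800/1151 = -5.039 MPa.

-5.04 MPa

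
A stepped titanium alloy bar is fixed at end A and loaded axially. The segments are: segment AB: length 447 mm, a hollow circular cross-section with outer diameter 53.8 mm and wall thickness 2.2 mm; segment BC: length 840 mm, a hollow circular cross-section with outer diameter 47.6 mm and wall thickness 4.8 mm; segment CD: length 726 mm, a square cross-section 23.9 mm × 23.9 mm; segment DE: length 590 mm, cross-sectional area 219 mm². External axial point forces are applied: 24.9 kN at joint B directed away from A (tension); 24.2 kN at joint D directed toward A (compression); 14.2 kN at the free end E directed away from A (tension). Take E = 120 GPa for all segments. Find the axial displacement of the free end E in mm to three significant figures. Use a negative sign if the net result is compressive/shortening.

0.260 mm

Internal axial forces (sectioning from the free end, tension +): N_DE = 14.2 kN, N_CD = -10 kN, N_BC = -10 kN, N_AB = 14.9 kN.
A_AB = 356.6 mm².
A_BC = 645.4 mm².
A_CD = 571.2 mm².
δ_AB = 14900·447/(356.6·120000) = 0.1556 mm
δ_BC = -10000·840/(645.4·120000) = -0.1085 mm
δ_CD = -10000·726/(571.2·120000) = -0.1059 mm
δ_DE = 14200·590/(219·120000) = 0.3188 mm
δ = Σδ_i = 0.2601 mm.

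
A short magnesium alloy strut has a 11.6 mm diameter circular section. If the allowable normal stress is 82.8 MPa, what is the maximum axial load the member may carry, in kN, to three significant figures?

8.75 kN

A = 105.7 mm².
P_max = σ_allow · A = 82.8 · 105.7 = 8751 N = 8.751 kN.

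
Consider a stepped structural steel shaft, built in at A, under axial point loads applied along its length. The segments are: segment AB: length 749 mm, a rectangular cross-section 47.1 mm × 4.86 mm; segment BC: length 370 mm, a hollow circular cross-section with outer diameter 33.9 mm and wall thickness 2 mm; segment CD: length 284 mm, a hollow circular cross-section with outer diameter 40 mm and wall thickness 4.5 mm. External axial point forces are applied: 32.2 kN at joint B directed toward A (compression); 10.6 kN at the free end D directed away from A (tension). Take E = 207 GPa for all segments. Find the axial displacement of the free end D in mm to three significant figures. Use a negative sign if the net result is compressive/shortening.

-0.218 mm

Internal axial forces (sectioning from the free end, tension +): N_CD = 10.6 kN, N_BC = 10.6 kN, N_AB = -21.6 kN.
A_AB = 228.9 mm².
A_BC = 200.4 mm².
A_CD = 501.9 mm².
δ_AB = -21600·749/(228.9·207000) = -0.3414 mm
δ_BC = 10600·370/(200.4·207000) = 0.09453 mm
δ_CD = 10600·284/(501.9·207000) = 0.02898 mm
δ = Σδ_i = -0.2179 mm.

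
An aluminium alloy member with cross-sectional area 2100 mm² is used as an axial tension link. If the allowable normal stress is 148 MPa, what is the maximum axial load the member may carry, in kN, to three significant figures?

P_max = σ_allow · A = 148 · 2100 = 310800 N = 310.8 kN.

311 kN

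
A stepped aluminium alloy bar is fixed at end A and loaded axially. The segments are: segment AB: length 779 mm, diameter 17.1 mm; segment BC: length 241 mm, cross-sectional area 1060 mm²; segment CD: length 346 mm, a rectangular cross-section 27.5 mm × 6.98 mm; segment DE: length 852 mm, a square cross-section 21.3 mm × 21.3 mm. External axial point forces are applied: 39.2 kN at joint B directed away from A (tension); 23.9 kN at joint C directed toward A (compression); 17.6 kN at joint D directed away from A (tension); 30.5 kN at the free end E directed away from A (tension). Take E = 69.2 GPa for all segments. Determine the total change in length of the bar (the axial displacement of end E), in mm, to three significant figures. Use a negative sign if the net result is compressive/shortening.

Internal axial forces (sectioning from the free end, tension +): N_DE = 30.5 kN, N_CD = 48.1 kN, N_BC = 24.2 kN, N_AB = 63.4 kN.
A_AB = 229.7 mm².
A_CD = 192 mm².
A_DE = 453.7 mm².
δ_AB = 63400·779/(229.7·69200) = 3.108 mm
δ_BC = 24200·241/(1060·69200) = 0.07951 mm
δ_CD = 48100·346/(192·69200) = 1.253 mm
δ_DE = 30500·852/(453.7·69200) = 0.8277 mm
δ = Σδ_i = 5.268 mm.

5.27 mm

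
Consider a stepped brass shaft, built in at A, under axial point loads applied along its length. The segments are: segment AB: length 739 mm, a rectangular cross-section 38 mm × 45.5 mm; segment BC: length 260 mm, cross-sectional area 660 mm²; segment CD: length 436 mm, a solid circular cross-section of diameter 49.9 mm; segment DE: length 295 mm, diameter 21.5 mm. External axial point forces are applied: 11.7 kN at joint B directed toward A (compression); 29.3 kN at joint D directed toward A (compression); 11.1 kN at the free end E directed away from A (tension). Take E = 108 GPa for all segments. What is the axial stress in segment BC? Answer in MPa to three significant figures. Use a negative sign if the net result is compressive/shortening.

-27.6 MPa

Internal axial forces (sectioning from the free end, tension +): N_DE = 11.1 kN, N_CD = -18.2 kN, N_BC = -18.2 kN, N_AB = -29.9 kN.
σ_BC = N_BC/A_BC = -18200/660 = -27.58 MPa.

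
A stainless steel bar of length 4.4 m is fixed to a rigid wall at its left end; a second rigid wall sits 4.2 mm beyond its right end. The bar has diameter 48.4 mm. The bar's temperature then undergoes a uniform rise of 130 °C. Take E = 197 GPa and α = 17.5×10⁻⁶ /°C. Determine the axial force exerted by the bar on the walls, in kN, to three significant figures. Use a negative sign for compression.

-479 kN

Free thermal expansion αLΔT = 17.5e-6 · 4400 · 130 = 10.01 mm.
The walls engage after the gap closes; constrained expansion = 10.01 − 4.2 = 5.81 mm.
The walls impose strain ε = −(5.81)/4400 = -1.3205e-03; σ = Eε = 197000 · -1.3205e-03 = -260.1 MPa.
Wall reaction R = σ·A = -260.1·1840 = -478600 N = -478.6 kN.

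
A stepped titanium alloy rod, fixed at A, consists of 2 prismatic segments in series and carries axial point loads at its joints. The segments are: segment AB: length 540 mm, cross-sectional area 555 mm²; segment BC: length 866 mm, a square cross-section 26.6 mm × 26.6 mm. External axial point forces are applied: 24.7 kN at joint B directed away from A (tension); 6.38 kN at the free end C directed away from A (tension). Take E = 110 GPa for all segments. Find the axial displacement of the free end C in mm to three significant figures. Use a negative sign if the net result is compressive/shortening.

Internal axial forces (sectioning from the free end, tension +): N_BC = 6.38 kN, N_AB = 31.08 kN.
A_BC = 707.6 mm².
δ_AB = 31080·540/(555·110000) = 0.2749 mm
δ_BC = 6380·866/(707.6·110000) = 0.07099 mm
δ = Σδ_i = 0.3459 mm.

0.346 mm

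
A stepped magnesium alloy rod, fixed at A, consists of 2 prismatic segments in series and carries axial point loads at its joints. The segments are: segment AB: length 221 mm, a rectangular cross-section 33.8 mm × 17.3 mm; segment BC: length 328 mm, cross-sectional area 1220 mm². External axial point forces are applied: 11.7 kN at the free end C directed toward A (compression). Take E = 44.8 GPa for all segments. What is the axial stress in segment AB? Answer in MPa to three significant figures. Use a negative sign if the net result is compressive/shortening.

Internal axial forces (sectioning from the free end, tension +): N_BC = -11.7 kN, N_AB = -11.7 kN.
A_AB = 584.7 mm².
σ_AB = N_AB/A_AB = -11700/584.7 = -20.01 MPa.

-20.0 MPa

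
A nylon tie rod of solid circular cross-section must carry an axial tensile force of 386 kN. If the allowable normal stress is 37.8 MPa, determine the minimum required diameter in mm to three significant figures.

114 mm

Required area A ≥ P/σ_allow = 386000/37.8 = 10210 mm².
For a solid circular section, d ≥ √(4A/π) = 114 mm.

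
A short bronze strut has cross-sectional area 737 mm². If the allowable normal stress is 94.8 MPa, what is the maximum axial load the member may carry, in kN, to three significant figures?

69.9 kN

P_max = σ_allow · A = 94.8 · 737 = 69870 N = 69.87 kN.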